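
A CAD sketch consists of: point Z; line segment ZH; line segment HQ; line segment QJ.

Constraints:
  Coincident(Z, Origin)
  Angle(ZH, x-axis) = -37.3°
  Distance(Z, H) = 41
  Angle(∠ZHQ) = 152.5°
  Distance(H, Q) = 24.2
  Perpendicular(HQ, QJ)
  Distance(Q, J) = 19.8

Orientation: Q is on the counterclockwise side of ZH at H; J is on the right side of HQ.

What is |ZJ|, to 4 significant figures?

71.89

Z is at the origin; ZH runs at -37.3° with length 41.0, so H = 41.0·(cos -37.3°, sin -37.3°) = (32.61, -24.85). ∠ZHQ = 152.5°, so HQ runs at -37.3° + (180° − 152.5°) = -9.800° from the x-axis; with |HQ| = 24.2, Q = H + 24.2·(cos -9.800°, sin -9.800°) = (56.46, -28.96). HQ is perpendicular to QJ; with |QJ| = 19.8 on the right of HQ, J = Q + 19.8·(-0.1702, -0.9854) = (53.09, -48.48). Then |ZJ| = |J − Z| = 71.89.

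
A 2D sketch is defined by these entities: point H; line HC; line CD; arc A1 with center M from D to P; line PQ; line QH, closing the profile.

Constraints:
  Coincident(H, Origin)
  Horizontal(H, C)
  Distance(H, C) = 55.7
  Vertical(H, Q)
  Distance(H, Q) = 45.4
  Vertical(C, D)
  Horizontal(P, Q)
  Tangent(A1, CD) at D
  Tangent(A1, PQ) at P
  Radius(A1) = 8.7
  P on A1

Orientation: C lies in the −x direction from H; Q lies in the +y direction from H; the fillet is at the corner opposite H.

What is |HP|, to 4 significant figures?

65.35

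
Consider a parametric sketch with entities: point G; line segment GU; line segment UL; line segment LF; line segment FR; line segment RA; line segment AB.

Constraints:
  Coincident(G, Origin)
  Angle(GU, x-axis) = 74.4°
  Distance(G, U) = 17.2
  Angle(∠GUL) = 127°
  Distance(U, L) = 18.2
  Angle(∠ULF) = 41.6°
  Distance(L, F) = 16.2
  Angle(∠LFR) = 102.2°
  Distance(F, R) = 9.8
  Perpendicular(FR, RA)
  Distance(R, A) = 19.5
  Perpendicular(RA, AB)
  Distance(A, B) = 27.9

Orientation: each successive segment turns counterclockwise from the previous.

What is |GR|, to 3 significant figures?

12.2

G is at the origin; GU runs at 74.4° with length 17.2, so U = (4.63, 16.6). ∠GUL = 127.0° gives UL at 127° from the x-axis; with |UL| = 18.2, L = (-6.43, 31.0). ∠ULF = 41.6° gives LF at -94.2° from the x-axis; with |LF| = 16.2, F = (-7.62, 14.9). ∠LFR = 102.2° gives FR at -16.4° from the x-axis; with |FR| = 9.8, R = (1.79, 12.1). Then |GR| = |R − G| = 12.2.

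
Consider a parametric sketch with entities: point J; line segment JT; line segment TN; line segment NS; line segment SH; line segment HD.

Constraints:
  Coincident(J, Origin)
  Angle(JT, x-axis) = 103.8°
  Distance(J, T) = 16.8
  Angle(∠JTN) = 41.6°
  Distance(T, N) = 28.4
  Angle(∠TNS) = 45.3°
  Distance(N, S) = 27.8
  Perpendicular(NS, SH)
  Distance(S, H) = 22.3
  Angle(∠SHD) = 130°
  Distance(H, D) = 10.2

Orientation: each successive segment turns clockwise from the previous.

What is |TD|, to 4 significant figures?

8.670

The perpendicularity gives SH at right angles to NS, so SH runs at 100.7°; with |SH| = 22.3, H = (-12.09, 16.94). ∠SHD = 130.0° gives HD at 50.70° from the x-axis; with |HD| = 10.2, D = (-5.627, 24.83). Then |TD| = |D − T| = 8.670.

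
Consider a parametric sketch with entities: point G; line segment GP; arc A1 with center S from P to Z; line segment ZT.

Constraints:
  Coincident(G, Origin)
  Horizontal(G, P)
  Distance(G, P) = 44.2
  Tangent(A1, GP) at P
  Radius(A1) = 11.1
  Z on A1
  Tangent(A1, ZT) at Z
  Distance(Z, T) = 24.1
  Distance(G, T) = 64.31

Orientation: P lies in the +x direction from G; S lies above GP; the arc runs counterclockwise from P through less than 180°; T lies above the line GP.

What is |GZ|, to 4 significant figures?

56.55

Checks: ∠(SP, PG) = 90.00° ✓; |SZ| = 11.10 ✓; ∠(SZ, ZT) = 90.00° ✓; |ZT| = 24.10 ✓; |GT| = 64.31 ✓.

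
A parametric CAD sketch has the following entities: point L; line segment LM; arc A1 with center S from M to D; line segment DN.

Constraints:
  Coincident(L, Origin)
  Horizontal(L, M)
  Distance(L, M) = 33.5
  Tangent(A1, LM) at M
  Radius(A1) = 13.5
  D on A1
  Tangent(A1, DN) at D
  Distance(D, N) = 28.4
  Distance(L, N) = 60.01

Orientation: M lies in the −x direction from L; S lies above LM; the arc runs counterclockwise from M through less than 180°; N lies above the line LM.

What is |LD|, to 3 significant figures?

31.7

L is at the origin; L and M share the same y with |LM| = 33.5 and M on the −x side, so M = (-33.5, 0.00). Tangency of A1 to LM means the radius SM is perpendicular to LM, so S = M + (0, 13.5) = (-33.5, 13.5). Since SD ⟂ DN (tangency), |SN| = √(13.5² + 28.4²) = 31.4 regardless of where D sits on A1. So N lies on both circle(L, 60.01) and circle(S, 31.4); the above-LM intersection is N = (-40.7, 44.1). D is the foot of the tangent from N: D = (-23.0, 21.9).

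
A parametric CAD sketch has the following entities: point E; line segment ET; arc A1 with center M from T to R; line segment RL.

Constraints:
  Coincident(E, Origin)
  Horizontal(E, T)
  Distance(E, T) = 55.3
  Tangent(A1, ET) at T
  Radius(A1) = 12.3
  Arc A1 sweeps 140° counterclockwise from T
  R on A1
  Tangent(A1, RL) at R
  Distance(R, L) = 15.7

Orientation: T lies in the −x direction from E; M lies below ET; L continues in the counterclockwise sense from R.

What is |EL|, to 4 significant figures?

60.26

E is at the origin; ET is horizontal with |ET| = 55.3 and T on the −x side, so T = (-55.30, 0.000). A1 meets ET tangentially, so MT is at right angles to ET, so M = T + (0, -12.3) = (-55.30, -12.30). On A1, T sits at bearing 90° from M; a 140° counterclockwise sweep puts R at bearing 230°, so R = M + 12.3·(cos 230°, sin 230°) = (-63.21, -21.72). Tangency of A1 to RL means the radius MR is perpendicular to RL, so RL runs along (−sin 230°, cos 230°); with |RL| = 15.7, L = (-51.18, -31.81). Then |EL| = |L − E| = 60.26.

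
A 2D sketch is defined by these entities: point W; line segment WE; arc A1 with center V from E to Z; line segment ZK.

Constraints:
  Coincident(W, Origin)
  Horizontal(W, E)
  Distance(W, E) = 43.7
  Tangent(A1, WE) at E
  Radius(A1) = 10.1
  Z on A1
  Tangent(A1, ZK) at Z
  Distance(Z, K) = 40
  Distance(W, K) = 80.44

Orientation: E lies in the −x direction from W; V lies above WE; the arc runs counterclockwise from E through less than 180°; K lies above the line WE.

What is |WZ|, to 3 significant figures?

41.1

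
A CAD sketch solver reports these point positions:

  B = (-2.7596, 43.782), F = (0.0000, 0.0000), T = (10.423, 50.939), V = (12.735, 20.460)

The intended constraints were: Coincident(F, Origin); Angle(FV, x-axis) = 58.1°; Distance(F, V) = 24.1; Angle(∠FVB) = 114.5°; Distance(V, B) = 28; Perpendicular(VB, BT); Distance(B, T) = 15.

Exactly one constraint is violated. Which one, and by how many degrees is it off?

Perpendicular(VB, BT) — off by 5.10°.

F = (0.00, 0.00) ✓; FV at 58.10° ✓; |FV| = 24.10 ✓; ∠FVB = 114.5° ✓; |VB| = 28.00 ✓; ∠(VB, BT) = 95.10° ✗; |BT| = 15.00 ✓.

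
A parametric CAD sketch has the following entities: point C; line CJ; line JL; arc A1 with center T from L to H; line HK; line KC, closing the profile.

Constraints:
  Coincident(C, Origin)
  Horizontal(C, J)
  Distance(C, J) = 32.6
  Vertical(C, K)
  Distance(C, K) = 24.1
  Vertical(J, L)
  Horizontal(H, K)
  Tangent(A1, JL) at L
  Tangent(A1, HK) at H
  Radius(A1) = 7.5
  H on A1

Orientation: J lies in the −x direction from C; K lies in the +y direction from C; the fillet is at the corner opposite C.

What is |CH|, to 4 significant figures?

34.80

C is at the origin; C and J share the same y with |CJ| = 32.6 and J on the −x side, so J = (-32.60, 0.000). CK is vertical with |CK| = 24.1 and K on the +y side, so K = (0.000, 24.10). The virtual corner opposite C is at (-32.60, 24.10). Since A1 is tangent to JL there, TL ⟂ JL and the tangent condition forces TH to be normal to HK, with radius 7.5, so the center T sits 7.5 in from both sides at T = (-25.10, 16.60). That places the tangent points at L = (-32.60, 16.60) on JL and H = (-25.10, 24.10) on HK. Then |CH| = |H − C| = 34.80.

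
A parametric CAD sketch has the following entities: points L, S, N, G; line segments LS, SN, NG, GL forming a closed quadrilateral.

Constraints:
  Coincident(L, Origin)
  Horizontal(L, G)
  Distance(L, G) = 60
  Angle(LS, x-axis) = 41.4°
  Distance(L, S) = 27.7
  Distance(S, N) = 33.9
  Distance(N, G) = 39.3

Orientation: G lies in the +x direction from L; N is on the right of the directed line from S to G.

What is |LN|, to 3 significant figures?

28.4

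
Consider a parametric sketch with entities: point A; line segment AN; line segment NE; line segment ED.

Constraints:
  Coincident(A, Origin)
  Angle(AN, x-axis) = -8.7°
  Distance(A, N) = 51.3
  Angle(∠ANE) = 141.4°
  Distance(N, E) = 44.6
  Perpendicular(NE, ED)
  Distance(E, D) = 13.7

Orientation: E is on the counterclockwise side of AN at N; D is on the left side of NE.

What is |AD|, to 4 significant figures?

86.65

A is at the origin; AN runs at -8.7° with length 51.3, so N = 51.3·(cos -8.7°, sin -8.7°) = (50.71, -7.760). ∠ANE = 141.4°, so NE runs at -8.7° + (180° − 141.4°) = 29.90° from the x-axis; with |NE| = 44.6, E = N + 44.6·(cos 29.90°, sin 29.90°) = (89.37, 14.47). NE ⟂ ED; with |ED| = 13.7 on the left of NE, D = E + 13.7·(-0.4985, 0.8669) = (82.54, 26.35). Then |AD| = |D − A| = 86.65.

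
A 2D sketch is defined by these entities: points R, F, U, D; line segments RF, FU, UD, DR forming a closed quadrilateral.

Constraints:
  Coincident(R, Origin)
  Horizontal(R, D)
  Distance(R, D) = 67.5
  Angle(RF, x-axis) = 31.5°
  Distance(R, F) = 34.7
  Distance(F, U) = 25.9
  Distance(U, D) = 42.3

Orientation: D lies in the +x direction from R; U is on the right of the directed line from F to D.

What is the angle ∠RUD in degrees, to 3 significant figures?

154°

Checks: |FU| = 25.90 ✓; |UD| = 42.30 ✓.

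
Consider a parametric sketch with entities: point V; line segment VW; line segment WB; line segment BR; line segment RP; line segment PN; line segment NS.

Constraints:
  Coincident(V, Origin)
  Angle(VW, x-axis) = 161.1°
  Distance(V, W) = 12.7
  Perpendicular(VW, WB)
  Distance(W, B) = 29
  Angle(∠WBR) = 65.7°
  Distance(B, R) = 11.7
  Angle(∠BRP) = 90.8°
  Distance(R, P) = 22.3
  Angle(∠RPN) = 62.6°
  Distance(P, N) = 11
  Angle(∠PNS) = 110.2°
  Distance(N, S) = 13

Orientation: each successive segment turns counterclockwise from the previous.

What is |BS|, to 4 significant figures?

5.742

V is at the origin; VW runs at 161.1° with length 12.7, so W = (-12.02, 4.114). The perpendicularity gives WB at right angles to VW, so WB runs at -108.9°; with |WB| = 29.0, B = (-21.41, -23.32). ∠WBR = 65.7° gives BR at 5.400° from the x-axis; with |BR| = 11.7, R = (-9.761, -22.22). ∠BRP = 90.8° gives RP at 94.60° from the x-axis; with |RP| = 22.3, P = (-11.55, 0.006512). ∠RPN = 62.6° gives PN at -148.0° from the x-axis; with |PN| = 11.0, N = (-20.88, -5.823). ∠PNS = 110.2° gives NS at -78.20° from the x-axis; with |NS| = 13.0, S = (-18.22, -18.55). Then |BS| = |S − B| = 5.742.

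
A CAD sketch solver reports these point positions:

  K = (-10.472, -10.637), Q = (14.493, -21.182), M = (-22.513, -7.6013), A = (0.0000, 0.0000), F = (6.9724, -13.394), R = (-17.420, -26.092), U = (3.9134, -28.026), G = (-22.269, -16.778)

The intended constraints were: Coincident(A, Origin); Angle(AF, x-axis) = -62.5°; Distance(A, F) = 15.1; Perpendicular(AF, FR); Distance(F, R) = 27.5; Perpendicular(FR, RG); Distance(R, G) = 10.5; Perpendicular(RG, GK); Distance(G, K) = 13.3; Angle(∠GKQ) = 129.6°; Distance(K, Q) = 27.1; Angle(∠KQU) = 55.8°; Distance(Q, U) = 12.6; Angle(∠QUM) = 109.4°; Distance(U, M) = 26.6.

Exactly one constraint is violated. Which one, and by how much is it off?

Distance(U, M) = 26.6 — off by 6.80.

A = (0.00, 0.00) ✓; AF at -62.50° ✓; |AF| = 15.10 ✓; ∠(AF, FR) = 90.00° ✓; |FR| = 27.50 ✓; ∠(FR, RG) = 90.00° ✓; |RG| = 10.50 ✓; ∠(RG, GK) = 90.00° ✓; |GK| = 13.30 ✓; ∠GKQ = 129.6° ✓; |KQ| = 27.10 ✓; ∠KQU = 55.80° ✓; |QU| = 12.60 ✓; ∠QUM = 109.4° ✓; |UM| = 33.40 ✗.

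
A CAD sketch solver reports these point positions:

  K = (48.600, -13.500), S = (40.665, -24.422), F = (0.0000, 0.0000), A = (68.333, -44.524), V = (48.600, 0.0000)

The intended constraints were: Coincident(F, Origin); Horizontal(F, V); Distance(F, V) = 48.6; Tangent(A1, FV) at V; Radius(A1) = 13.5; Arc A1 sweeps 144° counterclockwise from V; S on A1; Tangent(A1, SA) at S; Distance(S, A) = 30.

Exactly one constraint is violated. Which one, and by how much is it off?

Distance(S, A) = 30 — off by 4.20.

F = (0.00, 0.00) ✓; F.y = 0.00, V.y = 0.00 ✓; |FV| = 48.60 ✓; ∠(KV, VF) = 90.00° ✓; |KV| = 13.50 ✓; bearing(K→S) − bearing(K→V) = 144.0° ✓; |KS| = 13.50 ✓; ∠(KS, SA) = 90.00° ✓; |SA| = 34.20 ✗.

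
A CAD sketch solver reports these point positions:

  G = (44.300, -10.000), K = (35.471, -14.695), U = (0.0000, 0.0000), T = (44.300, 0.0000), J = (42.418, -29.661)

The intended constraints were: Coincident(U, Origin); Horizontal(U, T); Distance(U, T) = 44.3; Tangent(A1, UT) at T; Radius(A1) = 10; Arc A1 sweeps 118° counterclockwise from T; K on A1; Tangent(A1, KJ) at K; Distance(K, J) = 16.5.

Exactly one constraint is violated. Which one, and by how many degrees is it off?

Tangent(A1, KJ) at K — off by 3.10°.

U = (0.00, 0.00) ✓; U.y = 0.00, T.y = 0.00 ✓; |UT| = 44.30 ✓; ∠(GT, TU) = 90.00° ✓; |GT| = 10.00 ✓; bearing(G→K) − bearing(G→T) = 118.0° ✓; |GK| = 10.00 ✓; ∠(GK, KJ) = 93.10° ✗; |KJ| = 16.50 ✓.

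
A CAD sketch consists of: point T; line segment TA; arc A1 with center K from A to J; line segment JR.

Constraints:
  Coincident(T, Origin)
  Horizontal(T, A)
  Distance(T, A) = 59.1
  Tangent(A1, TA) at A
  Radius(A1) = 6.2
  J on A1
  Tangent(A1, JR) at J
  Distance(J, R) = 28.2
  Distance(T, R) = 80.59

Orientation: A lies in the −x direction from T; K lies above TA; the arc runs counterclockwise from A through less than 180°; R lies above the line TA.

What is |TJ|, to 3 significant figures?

55.7

Checks: |KA| = 6.200 ✓; |KJ| = 6.200 ✓; ∠(KJ, JR) = 90.00° ✓; |JR| = 28.20 ✓; |TR| = 80.59 ✓.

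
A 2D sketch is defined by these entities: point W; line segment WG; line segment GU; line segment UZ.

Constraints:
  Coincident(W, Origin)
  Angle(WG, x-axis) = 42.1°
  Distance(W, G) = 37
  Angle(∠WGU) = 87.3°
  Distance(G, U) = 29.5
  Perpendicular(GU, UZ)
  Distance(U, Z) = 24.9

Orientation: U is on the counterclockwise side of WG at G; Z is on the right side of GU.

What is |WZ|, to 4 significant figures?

67.80

W is at the origin; WG runs at 42.1° with length 37.0, so G = 37.0·(cos 42.1°, sin 42.1°) = (27.45, 24.81). ∠WGU = 87.3°, so GU runs at 42.1° + (180° − 87.3°) = 134.8° from the x-axis; with |GU| = 29.5, U = G + 29.5·(cos 134.8°, sin 134.8°) = (6.666, 45.74). GU ⟂ UZ; with |UZ| = 24.9 on the right of GU, Z = U + 24.9·(0.7096, 0.7046) = (24.33, 63.28). Then |WZ| = |Z − W| = 67.80.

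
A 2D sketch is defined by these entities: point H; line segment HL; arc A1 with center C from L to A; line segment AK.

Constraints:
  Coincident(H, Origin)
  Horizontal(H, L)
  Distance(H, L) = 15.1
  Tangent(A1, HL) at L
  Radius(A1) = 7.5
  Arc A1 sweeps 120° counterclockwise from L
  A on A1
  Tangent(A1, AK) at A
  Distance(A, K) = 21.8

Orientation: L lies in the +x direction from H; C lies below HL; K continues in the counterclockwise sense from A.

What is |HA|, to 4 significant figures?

14.16

The tangent condition forces CL to be normal to HL, so C = L + (0, -7.5) = (15.10, -7.500). On A1, L sits at bearing 90° from C; a 120° counterclockwise sweep puts A at bearing 210°, so A = C + 7.5·(cos 210°, sin 210°) = (8.605, -11.25). Then |HA| = |A − H| = 14.16.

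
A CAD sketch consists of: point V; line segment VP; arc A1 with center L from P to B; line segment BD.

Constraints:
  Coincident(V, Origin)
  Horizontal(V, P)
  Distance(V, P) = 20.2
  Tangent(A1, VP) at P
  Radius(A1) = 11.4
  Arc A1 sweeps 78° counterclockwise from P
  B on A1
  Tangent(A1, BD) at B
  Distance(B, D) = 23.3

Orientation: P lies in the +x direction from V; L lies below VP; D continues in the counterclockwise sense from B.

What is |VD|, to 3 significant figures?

32.1

V is at the origin; VP is horizontal with |VP| = 20.2 and P on the +x side, so P = (20.2, 0.00). Since A1 is tangent to VP there, LP ⟂ VP, so L = P + (0, -11.4) = (20.2, -11.4). On A1, P sits at bearing 90° from L; a 78° counterclockwise sweep puts B at bearing 168°, so B = L + 11.4·(cos 168°, sin 168°) = (9.05, -9.03). A1 meets BD tangentially, so LB is at right angles to BD, so BD runs along (−sin 168°, cos 168°); with |BD| = 23.3, D = (4.20, -31.8). Then |VD| = |D − V| = 32.1.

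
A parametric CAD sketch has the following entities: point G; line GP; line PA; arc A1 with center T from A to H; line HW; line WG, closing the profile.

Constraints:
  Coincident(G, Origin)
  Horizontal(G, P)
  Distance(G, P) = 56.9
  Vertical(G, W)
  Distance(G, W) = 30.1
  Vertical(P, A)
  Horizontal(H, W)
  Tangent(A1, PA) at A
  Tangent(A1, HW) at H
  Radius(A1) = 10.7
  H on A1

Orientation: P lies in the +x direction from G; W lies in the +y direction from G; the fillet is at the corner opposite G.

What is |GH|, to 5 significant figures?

55.140

G is at the origin; GP is horizontal with |GP| = 56.9 and P on the +x side, so P = (56.900, 0.0000). G and W share the same x with |GW| = 30.1 and W on the +y side, so W = (0.0000, 30.100). The virtual corner opposite G is at (56.900, 30.100). The tangent condition forces TA to be normal to PA and A1 meets HW tangentially, so TH is at right angles to HW, with radius 10.7, so the center T sits 10.7 in from both sides at T = (46.200, 19.400). That places the tangent points at A = (56.900, 19.400) on PA and H = (46.200, 30.100) on HW. Then |GH| = |H − G| = 55.140.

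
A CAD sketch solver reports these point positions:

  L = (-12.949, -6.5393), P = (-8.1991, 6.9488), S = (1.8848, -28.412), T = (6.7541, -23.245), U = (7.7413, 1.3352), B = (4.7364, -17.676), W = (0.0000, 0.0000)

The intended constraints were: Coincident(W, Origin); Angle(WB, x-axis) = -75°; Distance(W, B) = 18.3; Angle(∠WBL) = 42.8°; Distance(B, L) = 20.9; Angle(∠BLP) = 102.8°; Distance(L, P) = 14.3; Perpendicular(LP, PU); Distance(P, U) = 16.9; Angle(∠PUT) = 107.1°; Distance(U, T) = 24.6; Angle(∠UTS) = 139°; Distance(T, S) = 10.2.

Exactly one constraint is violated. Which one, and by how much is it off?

Distance(T, S) = 10.2 — off by 3.10.

W = (0.00, 0.00) ✓; WB at -75.00° ✓; |WB| = 18.30 ✓; ∠WBL = 42.80° ✓; |BL| = 20.90 ✓; ∠BLP = 102.8° ✓; |LP| = 14.30 ✓; ∠(LP, PU) = 90.00° ✓; |PU| = 16.90 ✓; ∠PUT = 107.1° ✓; |UT| = 24.60 ✓; ∠UTS = 139.0° ✓; |TS| = 7.100 ✗.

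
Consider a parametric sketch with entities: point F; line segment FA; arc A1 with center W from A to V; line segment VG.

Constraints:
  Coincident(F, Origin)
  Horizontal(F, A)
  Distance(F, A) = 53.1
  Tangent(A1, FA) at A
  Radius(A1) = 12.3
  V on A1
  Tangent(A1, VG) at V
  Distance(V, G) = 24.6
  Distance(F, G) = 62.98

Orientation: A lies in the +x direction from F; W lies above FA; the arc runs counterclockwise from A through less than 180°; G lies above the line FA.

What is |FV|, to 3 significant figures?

66.1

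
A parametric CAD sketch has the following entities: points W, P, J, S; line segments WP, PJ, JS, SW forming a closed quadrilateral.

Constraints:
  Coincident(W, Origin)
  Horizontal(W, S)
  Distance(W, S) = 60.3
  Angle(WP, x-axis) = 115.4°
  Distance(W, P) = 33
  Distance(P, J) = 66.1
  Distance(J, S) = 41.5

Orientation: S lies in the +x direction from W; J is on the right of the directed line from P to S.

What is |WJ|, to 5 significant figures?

34.439

Checks: |PJ| = 66.10 ✓; |JS| = 41.50 ✓.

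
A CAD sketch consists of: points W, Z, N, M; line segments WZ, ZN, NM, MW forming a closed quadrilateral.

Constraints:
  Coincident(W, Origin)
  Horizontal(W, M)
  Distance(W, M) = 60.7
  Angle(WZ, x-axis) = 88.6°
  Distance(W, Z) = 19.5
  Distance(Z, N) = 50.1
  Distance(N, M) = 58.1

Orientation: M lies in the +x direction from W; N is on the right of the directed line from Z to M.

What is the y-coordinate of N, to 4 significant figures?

-29.56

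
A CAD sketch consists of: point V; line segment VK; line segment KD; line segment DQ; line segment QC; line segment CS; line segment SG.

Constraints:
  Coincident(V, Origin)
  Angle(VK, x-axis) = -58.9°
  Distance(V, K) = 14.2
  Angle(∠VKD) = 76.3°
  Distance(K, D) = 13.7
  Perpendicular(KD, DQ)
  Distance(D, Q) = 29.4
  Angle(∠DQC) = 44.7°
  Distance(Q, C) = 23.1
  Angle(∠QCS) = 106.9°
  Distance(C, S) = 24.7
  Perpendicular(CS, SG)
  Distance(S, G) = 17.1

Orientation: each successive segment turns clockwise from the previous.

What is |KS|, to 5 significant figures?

12.694

V is at the origin; VK runs at -58.9° with length 14.2, so K = (7.3348, -12.159). ∠VKD = 76.3° gives KD at -162.60° from the x-axis; with |KD| = 13.7, D = (-5.7383, -16.256). The perpendicularity gives DQ at right angles to KD, so DQ runs at 107.40°; with |DQ| = 29.4, Q = (-14.530, 11.799). ∠DQC = 44.7° gives QC at -27.900° from the x-axis; with |QC| = 23.1, C = (5.8849, 0.98964). ∠QCS = 106.9° gives CS at -101.00° from the x-axis; with |CS| = 24.7, S = (1.1719, -23.257). Then |KS| = |S − K| = 12.694.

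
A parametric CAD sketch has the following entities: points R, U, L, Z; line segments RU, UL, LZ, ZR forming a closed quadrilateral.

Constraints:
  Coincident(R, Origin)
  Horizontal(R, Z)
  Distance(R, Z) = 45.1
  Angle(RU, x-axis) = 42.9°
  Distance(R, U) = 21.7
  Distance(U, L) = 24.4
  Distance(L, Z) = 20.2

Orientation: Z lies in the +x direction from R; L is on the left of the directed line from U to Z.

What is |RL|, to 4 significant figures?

44.35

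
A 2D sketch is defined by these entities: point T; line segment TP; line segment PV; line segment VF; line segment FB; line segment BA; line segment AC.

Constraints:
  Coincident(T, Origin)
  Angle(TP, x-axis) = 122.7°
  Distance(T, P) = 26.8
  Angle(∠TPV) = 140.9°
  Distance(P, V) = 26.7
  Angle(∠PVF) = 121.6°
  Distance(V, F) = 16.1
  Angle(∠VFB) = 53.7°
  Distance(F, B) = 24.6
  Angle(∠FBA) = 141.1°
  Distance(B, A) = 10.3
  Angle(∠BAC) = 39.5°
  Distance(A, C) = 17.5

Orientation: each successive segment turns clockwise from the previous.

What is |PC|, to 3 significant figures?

21.4

∠FBA = 141.1° gives BA at -140° from the x-axis; with |BA| = 10.3, A = (-9.56, 25.2). ∠BAC = 39.5° gives AC at 79.5° from the x-axis; with |AC| = 17.5, C = (-6.37, 42.4). Then |PC| = |C − P| = 21.4.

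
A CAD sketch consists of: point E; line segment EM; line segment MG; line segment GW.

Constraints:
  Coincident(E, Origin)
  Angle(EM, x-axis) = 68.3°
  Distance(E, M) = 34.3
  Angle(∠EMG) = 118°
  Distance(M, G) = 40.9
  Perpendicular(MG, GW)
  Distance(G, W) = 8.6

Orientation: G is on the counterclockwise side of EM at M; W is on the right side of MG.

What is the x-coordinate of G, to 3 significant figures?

-13.8

E is at the origin; EM runs at 68.3° with length 34.3, so M = 34.3·(cos 68.3°, sin 68.3°) = (12.7, 31.9). ∠EMG = 118.0°, so MG runs at 68.3° + (180° − 118.0°) = 130° from the x-axis; with |MG| = 40.9, G = M + 40.9·(cos 130°, sin 130°) = (-13.8, 63.1). So G.x = -13.8.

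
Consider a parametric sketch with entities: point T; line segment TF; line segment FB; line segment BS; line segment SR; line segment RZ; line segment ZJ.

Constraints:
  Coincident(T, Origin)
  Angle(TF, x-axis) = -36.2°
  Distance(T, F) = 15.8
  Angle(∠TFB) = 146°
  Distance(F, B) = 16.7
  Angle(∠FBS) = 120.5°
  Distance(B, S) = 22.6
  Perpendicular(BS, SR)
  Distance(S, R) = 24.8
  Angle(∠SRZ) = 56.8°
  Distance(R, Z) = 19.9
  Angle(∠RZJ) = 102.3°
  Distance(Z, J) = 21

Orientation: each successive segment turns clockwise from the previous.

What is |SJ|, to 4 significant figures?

10.80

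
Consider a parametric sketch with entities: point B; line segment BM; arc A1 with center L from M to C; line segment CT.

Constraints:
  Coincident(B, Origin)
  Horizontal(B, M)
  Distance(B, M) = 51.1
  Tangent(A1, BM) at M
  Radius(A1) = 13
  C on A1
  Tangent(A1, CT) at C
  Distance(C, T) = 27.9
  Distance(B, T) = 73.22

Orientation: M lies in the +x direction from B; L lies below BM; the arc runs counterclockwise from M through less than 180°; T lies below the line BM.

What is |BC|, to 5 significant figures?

46.549

Checks: B = (0.00, 0.00) ✓; ∠(LM, MB) = 90.00° ✓; |LC| = 13.00 ✓; ∠(LC, CT) = 90.00° ✓; |CT| = 27.90 ✓; |BT| = 73.22 ✓.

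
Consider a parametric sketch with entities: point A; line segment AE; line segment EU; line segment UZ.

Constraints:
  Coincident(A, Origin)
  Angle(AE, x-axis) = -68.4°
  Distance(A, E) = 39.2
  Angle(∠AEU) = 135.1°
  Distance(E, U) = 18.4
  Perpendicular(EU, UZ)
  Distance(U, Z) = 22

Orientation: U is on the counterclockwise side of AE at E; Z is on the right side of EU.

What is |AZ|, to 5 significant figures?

67.812

∠AEU = 135.1°, so EU runs at -68.4° + (180° − 135.1°) = -23.500° from the x-axis; with |EU| = 18.4, U = E + 18.4·(cos -23.500°, sin -23.500°) = (31.304, -43.784). The perpendicularity gives UZ at right angles to EU; with |UZ| = 22.0 on the right of EU, Z = U + 22.0·(-0.39875, -0.91706) = (22.532, -63.960). Then |AZ| = |Z − A| = 67.812.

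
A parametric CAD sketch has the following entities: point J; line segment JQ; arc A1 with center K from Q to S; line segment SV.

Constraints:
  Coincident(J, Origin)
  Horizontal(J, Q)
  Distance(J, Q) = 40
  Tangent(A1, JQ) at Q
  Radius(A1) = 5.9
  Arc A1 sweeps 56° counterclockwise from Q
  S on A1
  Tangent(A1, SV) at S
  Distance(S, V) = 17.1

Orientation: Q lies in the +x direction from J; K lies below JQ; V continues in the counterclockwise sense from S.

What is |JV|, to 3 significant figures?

30.6

J is at the origin; JQ is horizontal with |JQ| = 40.0 and Q on the +x side, so Q = (40.0, 0.00). The tangent condition forces KQ to be normal to JQ, so K = Q + (0, -5.9) = (40.0, -5.90). On A1, Q sits at bearing 90° from K; a 56° counterclockwise sweep puts S at bearing 146°, so S = K + 5.9·(cos 146°, sin 146°) = (35.1, -2.60). Since A1 is tangent to SV there, KS ⟂ SV, so SV runs along (−sin 146°, cos 146°); with |SV| = 17.1, V = (25.5, -16.8). Then |JV| = |V − J| = 30.6.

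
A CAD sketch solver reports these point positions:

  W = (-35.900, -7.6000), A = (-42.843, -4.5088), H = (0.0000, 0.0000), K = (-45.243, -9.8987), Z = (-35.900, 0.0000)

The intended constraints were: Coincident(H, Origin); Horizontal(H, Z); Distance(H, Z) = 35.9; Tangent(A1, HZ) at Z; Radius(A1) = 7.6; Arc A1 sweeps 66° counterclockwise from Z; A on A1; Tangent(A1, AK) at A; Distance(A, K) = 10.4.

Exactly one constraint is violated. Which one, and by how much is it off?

Distance(A, K) = 10.4 — off by 4.50.

H = (0.00, 0.00) ✓; H.y = 0.00, Z.y = 0.00 ✓; |HZ| = 35.90 ✓; ∠(WZ, ZH) = 90.00° ✓; |WZ| = 7.600 ✓; bearing(W→A) − bearing(W→Z) = 66.00° ✓; |WA| = 7.600 ✓; ∠(WA, AK) = 90.00° ✓; |AK| = 5.900 ✗.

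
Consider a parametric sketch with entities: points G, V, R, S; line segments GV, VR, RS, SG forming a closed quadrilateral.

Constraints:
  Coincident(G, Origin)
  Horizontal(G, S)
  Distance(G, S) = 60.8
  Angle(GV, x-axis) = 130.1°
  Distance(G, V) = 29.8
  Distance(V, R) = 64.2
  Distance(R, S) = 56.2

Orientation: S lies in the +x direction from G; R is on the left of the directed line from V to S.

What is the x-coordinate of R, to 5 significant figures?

38.243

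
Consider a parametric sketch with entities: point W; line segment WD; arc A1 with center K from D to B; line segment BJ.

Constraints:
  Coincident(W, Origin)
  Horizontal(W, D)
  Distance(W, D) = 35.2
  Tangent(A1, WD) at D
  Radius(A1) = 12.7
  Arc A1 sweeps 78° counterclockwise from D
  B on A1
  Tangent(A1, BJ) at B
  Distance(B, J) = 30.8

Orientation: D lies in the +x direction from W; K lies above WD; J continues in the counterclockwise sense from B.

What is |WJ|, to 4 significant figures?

67.33

On A1, D sits at bearing -90° from K; a 78° counterclockwise sweep puts B at bearing -12°, so B = K + 12.7·(cos -12°, sin -12°) = (47.62, 10.06). A1 meets BJ tangentially, so KB is at right angles to BJ, so BJ runs along (−sin -12°, cos -12°); with |BJ| = 30.8, J = (54.03, 40.19). Then |WJ| = |J − W| = 67.33.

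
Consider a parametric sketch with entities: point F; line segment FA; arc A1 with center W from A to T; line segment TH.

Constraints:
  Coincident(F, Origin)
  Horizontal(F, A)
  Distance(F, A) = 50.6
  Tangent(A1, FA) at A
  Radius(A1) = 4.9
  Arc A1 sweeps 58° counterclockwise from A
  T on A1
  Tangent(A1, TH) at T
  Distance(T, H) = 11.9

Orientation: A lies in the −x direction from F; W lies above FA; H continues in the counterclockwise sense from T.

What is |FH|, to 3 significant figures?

42.0

F is at the origin; FA is horizontal with |FA| = 50.6 and A on the −x side, so A = (-50.6, 0.00). Since A1 is tangent to FA there, WA ⟂ FA, so W = A + (0, 4.9) = (-50.6, 4.90). On A1, A sits at bearing -90° from W; a 58° counterclockwise sweep puts T at bearing -32°, so T = W + 4.9·(cos -32°, sin -32°) = (-46.4, 2.30). Tangency of A1 to TH means the radius WT is perpendicular to TH, so TH runs along (−sin -32°, cos -32°); with |TH| = 11.9, H = (-40.1, 12.4). Then |FH| = |H − F| = 42.0.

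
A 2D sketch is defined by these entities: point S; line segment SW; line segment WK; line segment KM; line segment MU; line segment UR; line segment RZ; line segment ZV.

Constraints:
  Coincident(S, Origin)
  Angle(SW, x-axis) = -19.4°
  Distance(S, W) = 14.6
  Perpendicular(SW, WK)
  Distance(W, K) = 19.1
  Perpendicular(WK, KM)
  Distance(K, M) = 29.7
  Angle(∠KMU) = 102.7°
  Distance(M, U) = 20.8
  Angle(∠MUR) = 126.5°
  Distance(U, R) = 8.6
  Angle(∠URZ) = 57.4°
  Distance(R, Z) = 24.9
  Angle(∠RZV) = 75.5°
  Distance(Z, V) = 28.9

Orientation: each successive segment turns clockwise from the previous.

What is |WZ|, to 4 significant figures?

26.93

S is at the origin; SW runs at -19.4° with length 14.6, so W = (13.77, -4.850). SW ⟂ WK, so WK runs at -109.4°; with |WK| = 19.1, K = (7.427, -22.87). WK is perpendicular to KM, so KM runs at 160.6°; with |KM| = 29.7, M = (-20.59, -13.00). ∠KMU = 102.7° gives MU at 83.30° from the x-axis; with |MU| = 20.8, U = (-18.16, 7.658). ∠MUR = 126.5° gives UR at 29.80° from the x-axis; with |UR| = 8.6, R = (-10.70, 11.93). ∠URZ = 57.4° gives RZ at -92.80° from the x-axis; with |RZ| = 24.9, Z = (-11.91, -12.94). Then |WZ| = |Z − W| = 26.93.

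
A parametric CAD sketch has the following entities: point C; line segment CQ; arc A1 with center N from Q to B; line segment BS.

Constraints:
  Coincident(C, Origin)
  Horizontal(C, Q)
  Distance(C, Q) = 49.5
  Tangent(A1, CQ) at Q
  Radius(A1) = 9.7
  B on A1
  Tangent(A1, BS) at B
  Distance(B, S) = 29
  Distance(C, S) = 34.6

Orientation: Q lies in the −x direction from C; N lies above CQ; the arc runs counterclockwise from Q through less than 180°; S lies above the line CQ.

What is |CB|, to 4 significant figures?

42.24

C is at the origin; CQ is horizontal with |CQ| = 49.5 and Q on the −x side, so Q = (-49.50, 0.000). Since A1 is tangent to CQ there, NQ ⟂ CQ, so N = Q + (0, 9.7) = (-49.50, 9.700). Since NB ⟂ BS (tangency), |NS| = √(9.7² + 29.0²) = 30.58 regardless of where B sits on A1. So S lies on both circle(C, 34.6) and circle(N, 30.58); the above-CQ intersection is S = (-23.34, 25.54). B is the foot of the tangent from S: B = (-42.10, 3.425).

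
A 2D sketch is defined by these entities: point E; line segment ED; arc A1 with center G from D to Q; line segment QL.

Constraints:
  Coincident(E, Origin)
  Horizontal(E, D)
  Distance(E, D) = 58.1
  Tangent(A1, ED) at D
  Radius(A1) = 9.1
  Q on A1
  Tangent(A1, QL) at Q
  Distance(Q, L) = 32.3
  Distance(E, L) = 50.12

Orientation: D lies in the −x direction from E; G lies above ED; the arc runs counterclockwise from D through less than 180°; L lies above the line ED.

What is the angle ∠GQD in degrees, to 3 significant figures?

57.4°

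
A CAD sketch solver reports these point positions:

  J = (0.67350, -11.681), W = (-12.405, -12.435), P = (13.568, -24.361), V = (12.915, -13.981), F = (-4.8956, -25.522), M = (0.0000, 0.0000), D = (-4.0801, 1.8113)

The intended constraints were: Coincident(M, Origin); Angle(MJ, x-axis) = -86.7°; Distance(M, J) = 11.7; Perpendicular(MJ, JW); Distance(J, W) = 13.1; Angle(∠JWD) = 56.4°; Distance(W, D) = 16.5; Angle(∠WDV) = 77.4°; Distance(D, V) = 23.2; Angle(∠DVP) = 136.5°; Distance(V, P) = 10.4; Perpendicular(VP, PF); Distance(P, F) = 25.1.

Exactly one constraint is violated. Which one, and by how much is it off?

Distance(P, F) = 25.1 — off by 6.60.

M = (0.00, 0.00) ✓; MJ at -86.70° ✓; |MJ| = 11.70 ✓; ∠(MJ, JW) = 90.00° ✓; |JW| = 13.10 ✓; ∠JWD = 56.40° ✓; |WD| = 16.50 ✓; ∠WDV = 77.40° ✓; |DV| = 23.20 ✓; ∠DVP = 136.5° ✓; |VP| = 10.40 ✓; ∠(VP, PF) = 90.00° ✓; |PF| = 18.50 ✗.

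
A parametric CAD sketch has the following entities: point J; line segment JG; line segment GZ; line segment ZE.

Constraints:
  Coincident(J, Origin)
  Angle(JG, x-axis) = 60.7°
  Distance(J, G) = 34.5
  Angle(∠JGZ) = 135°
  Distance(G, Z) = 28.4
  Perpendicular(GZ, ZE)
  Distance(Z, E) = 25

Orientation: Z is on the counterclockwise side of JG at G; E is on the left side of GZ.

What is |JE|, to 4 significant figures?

52.80

J is at the origin; JG runs at 60.7° with length 34.5, so G = 34.5·(cos 60.7°, sin 60.7°) = (16.88, 30.09). ∠JGZ = 135.0°, so GZ runs at 60.7° + (180° − 135.0°) = 105.7° from the x-axis; with |GZ| = 28.4, Z = G + 28.4·(cos 105.7°, sin 105.7°) = (9.199, 57.43). GZ is perpendicular to ZE; with |ZE| = 25.0 on the left of GZ, E = Z + 25.0·(-0.9627, -0.2706) = (-14.87, 50.66). Then |JE| = |E − J| = 52.80.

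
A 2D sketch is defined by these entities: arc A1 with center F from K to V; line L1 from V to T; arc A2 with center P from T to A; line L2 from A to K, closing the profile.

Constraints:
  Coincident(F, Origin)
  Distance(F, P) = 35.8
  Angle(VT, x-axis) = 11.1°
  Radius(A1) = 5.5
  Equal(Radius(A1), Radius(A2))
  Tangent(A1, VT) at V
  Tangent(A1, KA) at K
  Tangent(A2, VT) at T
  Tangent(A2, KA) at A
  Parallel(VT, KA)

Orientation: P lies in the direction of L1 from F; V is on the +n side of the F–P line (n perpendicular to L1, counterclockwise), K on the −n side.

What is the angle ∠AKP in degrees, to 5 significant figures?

8.7341°

The slot axis is L1's direction at 11.1°, so u = (cos 11.1°, sin 11.1°) = (0.98129, 0.19252) and n = (−sin 11.1°, cos 11.1°) = (-0.19252, 0.98129). F is at the origin and P lies 35.8 along u from F, so P = 35.8·u = (35.130, 6.8923). Tangency of A1 to both parallel lines with radius 5.5 puts V and K at F ± 5.5·n: V = (-1.0589, 5.3971), K = (1.0589, -5.3971). Equal radii place T and A the same way about P: T = P + 5.5·n = (34.071, 12.289), A = P − 5.5·n = (36.189, 1.4952). Then cos ∠AKP = KA·KP / (|KA||KP|), giving 8.7341°.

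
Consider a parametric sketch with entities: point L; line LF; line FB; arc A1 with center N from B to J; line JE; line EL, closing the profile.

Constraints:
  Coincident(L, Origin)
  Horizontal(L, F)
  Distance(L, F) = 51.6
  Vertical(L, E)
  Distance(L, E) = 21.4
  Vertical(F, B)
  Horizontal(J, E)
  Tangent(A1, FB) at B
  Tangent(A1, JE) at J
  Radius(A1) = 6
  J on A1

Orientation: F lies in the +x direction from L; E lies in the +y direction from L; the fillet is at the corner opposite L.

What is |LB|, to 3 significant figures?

53.8

L is at the origin; LF is horizontal with |LF| = 51.6 and F on the +x side, so F = (51.6, 0.00). L and E share the same x with |LE| = 21.4 and E on the +y side, so E = (0.00, 21.4). The virtual corner opposite L is at (51.6, 21.4). Tangency of A1 to FB means the radius NB is perpendicular to FB and since A1 is tangent to JE there, NJ ⟂ JE, with radius 6.0, so the center N sits 6.0 in from both sides at N = (45.6, 15.4). That places the tangent points at B = (51.6, 15.4) on FB and J = (45.6, 21.4) on JE. Then |LB| = |B − L| = 53.8.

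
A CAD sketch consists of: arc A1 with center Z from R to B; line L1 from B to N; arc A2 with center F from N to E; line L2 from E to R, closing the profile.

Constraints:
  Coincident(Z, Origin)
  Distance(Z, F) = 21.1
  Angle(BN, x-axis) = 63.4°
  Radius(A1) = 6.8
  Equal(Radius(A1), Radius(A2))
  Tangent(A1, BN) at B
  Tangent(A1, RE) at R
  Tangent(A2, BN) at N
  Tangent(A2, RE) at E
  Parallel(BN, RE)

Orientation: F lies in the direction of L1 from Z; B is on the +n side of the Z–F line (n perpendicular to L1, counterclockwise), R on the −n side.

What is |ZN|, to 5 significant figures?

22.169

The slot axis is L1's direction at 63.4°, so u = (cos 63.4°, sin 63.4°) = (0.44776, 0.89415) and n = (−sin 63.4°, cos 63.4°) = (-0.89415, 0.44776). Z is at the origin and F lies 21.1 along u from Z, so F = 21.1·u = (9.4477, 18.867). Tangency of A1 to both parallel lines with radius 6.8 puts B and R at Z ± 6.8·n: B = (-6.0802, 3.0448), R = (6.0802, -3.0448). Equal radii place N and E the same way about F: N = F + 6.8·n = (3.3675, 21.911), E = F − 6.8·n = (15.528, 15.822). Then |ZN| = |N − Z| = 22.169.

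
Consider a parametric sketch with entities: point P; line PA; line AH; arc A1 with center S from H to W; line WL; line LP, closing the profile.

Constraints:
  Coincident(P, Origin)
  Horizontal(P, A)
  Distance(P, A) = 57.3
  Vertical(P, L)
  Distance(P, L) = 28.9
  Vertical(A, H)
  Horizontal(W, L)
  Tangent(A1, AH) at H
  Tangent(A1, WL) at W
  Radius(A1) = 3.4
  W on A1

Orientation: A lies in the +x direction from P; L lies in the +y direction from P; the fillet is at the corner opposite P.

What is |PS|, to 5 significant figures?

59.628

P is at the origin; P and A share the same y with |PA| = 57.3 and A on the +x side, so A = (57.300, 0.0000). P and L share the same x with |PL| = 28.9 and L on the +y side, so L = (0.0000, 28.900). The virtual corner opposite P is at (57.300, 28.900). Since A1 is tangent to AH there, SH ⟂ AH and since A1 is tangent to WL there, SW ⟂ WL, with radius 3.4, so the center S sits 3.4 in from both sides at S = (53.900, 25.500). Then |PS| = |S − P| = 59.628.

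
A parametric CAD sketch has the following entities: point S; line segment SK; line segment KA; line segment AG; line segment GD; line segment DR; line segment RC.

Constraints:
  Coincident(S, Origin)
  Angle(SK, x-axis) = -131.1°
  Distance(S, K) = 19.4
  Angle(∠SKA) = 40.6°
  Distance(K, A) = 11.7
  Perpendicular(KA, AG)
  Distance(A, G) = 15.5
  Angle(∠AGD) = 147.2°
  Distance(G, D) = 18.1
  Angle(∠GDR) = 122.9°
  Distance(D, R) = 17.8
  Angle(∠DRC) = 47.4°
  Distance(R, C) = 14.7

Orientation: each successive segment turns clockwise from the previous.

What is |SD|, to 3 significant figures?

22.2

KA ⟂ AG, so AG runs at -0.500°; with |AG| = 15.5, G = (2.85, -3.05). ∠AGD = 147.2° gives GD at -33.3° from the x-axis; with |GD| = 18.1, D = (18.0, -13.0). Then |SD| = |D − S| = 22.2.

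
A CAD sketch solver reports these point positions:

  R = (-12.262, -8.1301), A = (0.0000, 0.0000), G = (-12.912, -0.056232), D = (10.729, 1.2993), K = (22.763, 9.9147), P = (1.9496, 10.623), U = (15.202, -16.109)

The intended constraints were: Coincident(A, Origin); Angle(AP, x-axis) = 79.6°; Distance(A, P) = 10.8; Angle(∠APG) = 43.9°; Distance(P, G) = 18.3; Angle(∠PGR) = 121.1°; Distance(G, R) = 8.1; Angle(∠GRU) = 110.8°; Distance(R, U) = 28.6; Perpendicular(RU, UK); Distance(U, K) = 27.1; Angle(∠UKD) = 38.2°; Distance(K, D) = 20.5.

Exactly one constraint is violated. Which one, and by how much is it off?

Distance(K, D) = 20.5 — off by 5.70.

A = (0.00, 0.00) ✓; AP at 79.60° ✓; |AP| = 10.80 ✓; ∠APG = 43.90° ✓; |PG| = 18.30 ✓; ∠PGR = 121.1° ✓; |GR| = 8.100 ✓; ∠GRU = 110.8° ✓; |RU| = 28.60 ✓; ∠(RU, UK) = 90.00° ✓; |UK| = 27.10 ✓; ∠UKD = 38.20° ✓; |KD| = 14.80 ✗.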